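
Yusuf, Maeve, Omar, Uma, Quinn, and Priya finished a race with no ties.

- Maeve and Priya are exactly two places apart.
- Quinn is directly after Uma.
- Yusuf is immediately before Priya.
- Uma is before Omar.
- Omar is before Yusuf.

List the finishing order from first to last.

Uma, Quinn, Omar, Maeve, Yusuf, Priya

From clues 1–2: Uma is in {1,2,4,5}.
From clues 1–4: Uma is in {1,4}.
From clues 1–5: Uma → place 1, Quinn → place 2, Omar → place 3, Maeve → place 4, Yusuf → place 5, Priya → place 6.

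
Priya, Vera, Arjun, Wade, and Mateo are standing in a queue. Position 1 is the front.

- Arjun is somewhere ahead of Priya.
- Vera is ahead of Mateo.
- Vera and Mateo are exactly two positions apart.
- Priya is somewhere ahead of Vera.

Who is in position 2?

With clues 1–3, Mateo is ruled out for position 2.
With clues 1–4, Arjun, Vera, and Wade are ruled out for position 2.
So position 2 is Priya.

Priya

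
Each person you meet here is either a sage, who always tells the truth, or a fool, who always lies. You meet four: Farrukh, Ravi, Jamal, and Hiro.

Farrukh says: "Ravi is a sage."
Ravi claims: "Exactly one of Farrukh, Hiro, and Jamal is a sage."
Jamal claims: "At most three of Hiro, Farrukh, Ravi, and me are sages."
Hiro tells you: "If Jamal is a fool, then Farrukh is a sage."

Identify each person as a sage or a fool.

Consider Farrukh. Suppose Farrukh is a sage.
Then no assignment of the remaining roles makes every statement match its speaker's type — contradiction.
So Farrukh is a fool.
With that fixed, Jamal's statement is true, so Jamal is a sage.
With that fixed, Hiro's statement is true, so Hiro is a sage.
With that fixed, Ravi's statement is false, so Ravi is a fool.

Farrukh: fool, Ravi: fool, Jamal: sage, Hiro: sage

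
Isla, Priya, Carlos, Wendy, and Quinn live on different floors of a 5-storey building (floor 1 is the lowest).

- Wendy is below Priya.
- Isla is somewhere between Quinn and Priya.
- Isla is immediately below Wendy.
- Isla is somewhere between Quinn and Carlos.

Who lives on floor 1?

Quinn

With clue 1, Priya is ruled out for floor 1.
With clues 1–2, Isla is ruled out for floor 1.
With clues 1–3, Wendy is ruled out for floor 1.
With clues 1–4, Carlos is ruled out for floor 1.
So floor 1 is Quinn.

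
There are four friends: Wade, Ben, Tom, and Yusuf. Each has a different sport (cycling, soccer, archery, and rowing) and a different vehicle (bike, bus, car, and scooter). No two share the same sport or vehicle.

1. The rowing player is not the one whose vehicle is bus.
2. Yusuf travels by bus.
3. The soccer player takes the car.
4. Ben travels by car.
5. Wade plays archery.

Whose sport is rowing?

Tom

With clues 1–2, Yusuf is impossible for the one with sport rowing.
With clues 1–4, Ben is impossible for the one with sport rowing.
With clues 1–5, Wade is impossible for the one with sport rowing.
That leaves Tom.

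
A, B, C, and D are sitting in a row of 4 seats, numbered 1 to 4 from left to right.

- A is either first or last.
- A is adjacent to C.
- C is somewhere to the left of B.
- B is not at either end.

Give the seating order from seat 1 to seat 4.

A, C, B, D

From clue 1: A is in {1,4}.
From clues 1–3: A → seat 1, C → seat 2.
From clues 1–4: B → seat 3, D → seat 4.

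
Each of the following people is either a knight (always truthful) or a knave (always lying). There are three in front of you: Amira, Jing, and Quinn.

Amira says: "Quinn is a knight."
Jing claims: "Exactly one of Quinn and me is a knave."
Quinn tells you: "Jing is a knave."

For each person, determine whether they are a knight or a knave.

Consider Amira. Suppose Amira is a knight.
Then no assignment of the remaining roles makes every statement match its speaker's type — contradiction.
So Amira is a knave.
Consider Jing. Suppose Jing is a knave.
Then no assignment of the remaining roles makes every statement match its speaker's type — contradiction.
So Jing is a knight.
With that fixed, Quinn's statement is false, so Quinn is a knave.

Amira: knave, Jing: knight, Quinn: knave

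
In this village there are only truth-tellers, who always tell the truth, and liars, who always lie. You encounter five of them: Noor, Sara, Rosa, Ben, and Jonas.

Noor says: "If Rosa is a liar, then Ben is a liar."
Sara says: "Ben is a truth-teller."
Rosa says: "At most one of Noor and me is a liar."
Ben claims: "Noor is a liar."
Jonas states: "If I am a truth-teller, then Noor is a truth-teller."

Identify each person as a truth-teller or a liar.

Noor: truth-teller, Sara: liar, Rosa: truth-teller, Ben: liar, Jonas: truth-teller

Consider Noor. Suppose Noor is a liar.
Then whichever role Jonas has, Jonas's statement has the wrong truth value — contradiction.
So Noor is a truth-teller.
With that fixed, Rosa's statement is true, so Rosa is a truth-teller.
With that fixed, Ben's statement is false, so Ben is a liar.
With that fixed, Jonas's statement is true, so Jonas is a truth-teller.
With that fixed, Sara's statement is false, so Sara is a liar.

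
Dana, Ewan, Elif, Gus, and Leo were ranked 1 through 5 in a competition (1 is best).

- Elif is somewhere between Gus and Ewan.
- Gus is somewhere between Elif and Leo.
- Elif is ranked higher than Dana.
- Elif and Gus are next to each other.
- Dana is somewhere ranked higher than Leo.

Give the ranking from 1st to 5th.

Ewan, Elif, Gus, Dana, Leo

From clue 1: Elif is in {2,3,4}.
From clues 1–3: Elif is in {2,3}.
From clues 1–4: Dana is in {4,5}.
From clues 1–5: Ewan → rank 1, Elif → rank 2, Gus → rank 3, Dana → rank 4, Leo → rank 5.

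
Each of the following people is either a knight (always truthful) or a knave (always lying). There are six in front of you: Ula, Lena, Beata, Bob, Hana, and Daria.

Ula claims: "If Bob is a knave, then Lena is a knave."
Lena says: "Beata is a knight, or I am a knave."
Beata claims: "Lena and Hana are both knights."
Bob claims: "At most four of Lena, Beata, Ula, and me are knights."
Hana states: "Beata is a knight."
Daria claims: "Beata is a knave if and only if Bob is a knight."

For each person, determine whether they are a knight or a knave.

Ula: knight, Lena: knight, Beata: knight, Bob: knight, Hana: knight, Daria: knave

Regardless of anyone's role, Bob's statement is true, so Bob is a knight.
With that fixed, Ula's statement is true, so Ula is a knight.
Consider Lena. Suppose Lena is a knave.
Then Lena's own statement would have to be false, but it can't be — contradiction.
So Lena is a knight.
Consider Beata. Suppose Beata is a knave.
Then Lena's statement comes out false, contradicting Lena being a knight.
So Beata is a knight.
With that fixed, Hana's statement is true, so Hana is a knight.
With that fixed, Daria's statement is false, so Daria is a knave.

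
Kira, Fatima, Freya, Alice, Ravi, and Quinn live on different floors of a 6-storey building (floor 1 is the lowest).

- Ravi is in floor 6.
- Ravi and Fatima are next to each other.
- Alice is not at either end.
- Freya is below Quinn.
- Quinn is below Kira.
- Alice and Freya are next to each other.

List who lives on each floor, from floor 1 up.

Freya, Alice, Quinn, Kira, Fatima, Ravi

From clue 1: Ravi → floor 6.
From clues 1–2: Fatima → floor 5.
From clues 1–3: Alice is in {2,3,4}.
From clues 1–4: Freya is in {1,2,3}.
From clues 1–5: Freya → floor 1.
From clues 1–6: Alice → floor 2, Quinn → floor 3, Kira → floor 4.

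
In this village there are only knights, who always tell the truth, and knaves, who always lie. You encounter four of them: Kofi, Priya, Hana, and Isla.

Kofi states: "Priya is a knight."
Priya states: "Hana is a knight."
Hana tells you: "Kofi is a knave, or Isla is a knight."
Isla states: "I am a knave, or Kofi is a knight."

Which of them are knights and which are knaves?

Consider Kofi. Suppose Kofi is a knave.
Then whichever role Isla has, Isla's statement has the wrong truth value — contradiction.
So Kofi is a knight.
With that fixed, Isla's statement is true, so Isla is a knight.
With that fixed, Hana's statement is true, so Hana is a knight.
With that fixed, Priya's statement is true, so Priya is a knight.

Kofi: knight, Priya: knight, Hana: knight, Isla: knight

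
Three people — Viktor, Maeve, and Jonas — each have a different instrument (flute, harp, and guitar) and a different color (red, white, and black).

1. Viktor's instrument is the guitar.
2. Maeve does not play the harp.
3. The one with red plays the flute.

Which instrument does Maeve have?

Clue 1 rules out guitar for Maeve's instrument.
With clues 1–2, harp is impossible for Maeve's instrument.
That leaves flute.

flute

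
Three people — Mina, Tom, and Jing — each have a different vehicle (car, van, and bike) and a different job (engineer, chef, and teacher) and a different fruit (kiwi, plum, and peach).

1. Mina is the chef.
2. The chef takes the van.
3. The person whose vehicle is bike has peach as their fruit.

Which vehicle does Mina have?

van

With clues 1–2, bike and car are impossible for Mina's vehicle.
That leaves van.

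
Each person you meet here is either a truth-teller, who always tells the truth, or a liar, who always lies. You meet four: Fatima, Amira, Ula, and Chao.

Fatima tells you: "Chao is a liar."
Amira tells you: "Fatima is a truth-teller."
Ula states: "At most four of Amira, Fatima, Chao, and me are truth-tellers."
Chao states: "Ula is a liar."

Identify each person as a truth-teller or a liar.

Fatima: truth-teller, Amira: truth-teller, Ula: truth-teller, Chao: liar

Regardless of anyone's role, Ula's statement is true, so Ula is a truth-teller.
With that fixed, Chao's statement is false, so Chao is a liar.
With that fixed, Fatima's statement is true, so Fatima is a truth-teller.
With that fixed, Amira's statement is true, so Amira is a truth-teller.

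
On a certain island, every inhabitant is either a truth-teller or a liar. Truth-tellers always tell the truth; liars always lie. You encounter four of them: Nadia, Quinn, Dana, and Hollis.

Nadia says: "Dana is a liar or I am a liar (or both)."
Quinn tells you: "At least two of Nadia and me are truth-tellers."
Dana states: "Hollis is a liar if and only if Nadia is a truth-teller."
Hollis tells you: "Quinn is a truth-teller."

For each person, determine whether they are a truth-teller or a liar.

Nadia: truth-teller, Quinn: truth-teller, Dana: liar, Hollis: truth-teller

Consider Nadia. Suppose Nadia is a liar.
Then Nadia's own statement would have to be false, but it can't be — contradiction.
So Nadia is a truth-teller.
Consider Quinn. Suppose Quinn is a liar.
Then no assignment of the remaining roles makes every statement match its speaker's type — contradiction.
So Quinn is a truth-teller.
With that fixed, Hollis's statement is true, so Hollis is a truth-teller.
With that fixed, Dana's statement is false, so Dana is a liar.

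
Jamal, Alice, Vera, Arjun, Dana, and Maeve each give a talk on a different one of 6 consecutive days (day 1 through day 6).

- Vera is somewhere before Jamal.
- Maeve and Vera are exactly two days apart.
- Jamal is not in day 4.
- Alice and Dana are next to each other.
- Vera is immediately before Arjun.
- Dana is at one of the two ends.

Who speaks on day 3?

Vera

With clues 1–5, Alice, Arjun, Dana, and Jamal are ruled out for day 3.
With clues 1–6, Maeve is ruled out for day 3.
So day 3 is Vera.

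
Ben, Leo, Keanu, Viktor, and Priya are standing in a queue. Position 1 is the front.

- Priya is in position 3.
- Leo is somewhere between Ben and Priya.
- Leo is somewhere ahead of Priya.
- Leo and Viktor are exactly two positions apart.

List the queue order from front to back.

From clue 1: Priya → position 3.
From clues 1–2: Ben is in {1,5}.
From clues 1–3: Ben → position 1, Leo → position 2.
From clues 1–4: Viktor → position 4, Keanu → position 5.

Ben, Leo, Priya, Viktor, Keanu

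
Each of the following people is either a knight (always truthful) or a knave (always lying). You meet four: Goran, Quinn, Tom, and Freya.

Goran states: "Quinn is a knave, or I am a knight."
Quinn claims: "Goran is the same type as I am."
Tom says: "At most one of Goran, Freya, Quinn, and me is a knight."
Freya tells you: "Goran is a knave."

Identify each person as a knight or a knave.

Goran: knight, Quinn: knight, Tom: knave, Freya: knave

Consider Goran. Suppose Goran is a knave.
Then whichever role Quinn has, Quinn's statement has the wrong truth value — contradiction.
So Goran is a knight.
With that fixed, Freya's statement is false, so Freya is a knave.
Consider Quinn. Suppose Quinn is a knave.
Then whichever role Tom has, Tom's statement has the wrong truth value — contradiction.
So Quinn is a knight.
With that fixed, Tom's statement is false, so Tom is a knave.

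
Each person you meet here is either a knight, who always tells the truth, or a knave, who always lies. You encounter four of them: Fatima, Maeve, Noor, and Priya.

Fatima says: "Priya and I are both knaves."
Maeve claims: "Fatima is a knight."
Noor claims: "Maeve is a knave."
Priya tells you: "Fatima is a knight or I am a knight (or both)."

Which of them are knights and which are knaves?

Consider Fatima. Suppose Fatima is a knight.
Then Fatima's own statement would have to be true, but it can't be — contradiction.
So Fatima is a knave.
With that fixed, Maeve's statement is false, so Maeve is a knave.
With that fixed, Noor's statement is true, so Noor is a knight.
Consider Priya. Suppose Priya is a knave.
Then Fatima's statement comes out true, contradicting Fatima being a knave.
So Priya is a knight.

Fatima: knave, Maeve: knave, Noor: knight, Priya: knight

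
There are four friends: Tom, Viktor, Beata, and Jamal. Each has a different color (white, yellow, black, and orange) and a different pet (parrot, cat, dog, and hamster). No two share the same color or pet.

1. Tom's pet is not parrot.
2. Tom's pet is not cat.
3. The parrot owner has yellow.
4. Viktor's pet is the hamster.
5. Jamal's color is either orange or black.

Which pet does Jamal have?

With clues 1–4, dog and hamster are impossible for Jamal's pet.
With clues 1–5, parrot is impossible for Jamal's pet.
That leaves cat.

cat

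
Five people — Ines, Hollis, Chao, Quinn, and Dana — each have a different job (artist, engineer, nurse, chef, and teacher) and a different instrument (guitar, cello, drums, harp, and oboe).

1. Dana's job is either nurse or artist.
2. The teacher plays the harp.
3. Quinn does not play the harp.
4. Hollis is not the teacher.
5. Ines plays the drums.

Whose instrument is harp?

With clues 1–2, Dana is impossible for the one with instrument harp.
With clues 1–3, Quinn is impossible for the one with instrument harp.
With clues 1–4, Hollis is impossible for the one with instrument harp.
With clues 1–5, Ines is impossible for the one with instrument harp.
That leaves Chao.

Chao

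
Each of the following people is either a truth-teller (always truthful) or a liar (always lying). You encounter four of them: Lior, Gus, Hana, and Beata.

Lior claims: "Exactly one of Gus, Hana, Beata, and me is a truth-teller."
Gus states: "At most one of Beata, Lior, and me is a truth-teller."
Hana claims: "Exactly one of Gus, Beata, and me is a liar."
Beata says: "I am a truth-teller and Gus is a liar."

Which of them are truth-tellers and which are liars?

Lior: liar, Gus: truth-teller, Hana: truth-teller, Beata: liar

Consider Lior. Suppose Lior is a truth-teller.
Then no assignment of the remaining roles makes every statement match its speaker's type — contradiction.
So Lior is a liar.
Consider Gus. Suppose Gus is a liar.
Then Gus's own statement would have to be false, but it can't be — contradiction.
So Gus is a truth-teller.
With that fixed, Beata's statement is false, so Beata is a liar.
Consider Hana. Suppose Hana is a liar.
Then Lior's statement comes out true, contradicting Lior being a liar.
So Hana is a truth-teller.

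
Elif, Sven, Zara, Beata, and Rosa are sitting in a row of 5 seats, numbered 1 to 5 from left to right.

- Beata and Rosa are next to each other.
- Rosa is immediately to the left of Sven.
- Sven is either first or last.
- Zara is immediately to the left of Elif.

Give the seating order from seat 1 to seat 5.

From clues 1–2: Sven is in {3,4,5}.
From clues 1–3: Beata → seat 3, Rosa → seat 4, Sven → seat 5.
From clues 1–4: Zara → seat 1, Elif → seat 2.

Zara, Elif, Beata, Rosa, Sven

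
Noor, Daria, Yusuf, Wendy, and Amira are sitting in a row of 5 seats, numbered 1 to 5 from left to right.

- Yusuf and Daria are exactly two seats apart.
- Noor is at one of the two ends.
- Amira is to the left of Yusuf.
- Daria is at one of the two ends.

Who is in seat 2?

With clues 1–2, Noor is ruled out for seat 2.
With clues 1–4, Daria, Wendy, and Yusuf are ruled out for seat 2.
So seat 2 is Amira.

Amira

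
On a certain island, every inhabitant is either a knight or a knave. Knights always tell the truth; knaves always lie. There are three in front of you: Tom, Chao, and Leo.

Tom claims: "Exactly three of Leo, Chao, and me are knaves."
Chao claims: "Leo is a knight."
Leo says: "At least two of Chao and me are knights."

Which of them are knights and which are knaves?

Tom: knave, Chao: knight, Leo: knight

Consider Tom. Suppose Tom is a knight.
Then Tom's own statement would have to be true, but it can't be — contradiction.
So Tom is a knave.
Consider Chao. Suppose Chao is a knave.
Then no assignment of the remaining roles makes every statement match its speaker's type — contradiction.
So Chao is a knight.
Consider Leo. Suppose Leo is a knave.
Then Chao's statement comes out false, contradicting Chao being a knight.
So Leo is a knight.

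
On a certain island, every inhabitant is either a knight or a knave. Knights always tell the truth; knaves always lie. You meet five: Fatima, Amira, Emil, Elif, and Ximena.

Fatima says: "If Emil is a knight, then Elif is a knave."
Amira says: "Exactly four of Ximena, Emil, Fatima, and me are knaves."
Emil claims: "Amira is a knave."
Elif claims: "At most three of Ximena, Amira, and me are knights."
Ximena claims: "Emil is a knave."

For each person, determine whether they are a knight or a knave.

Regardless of anyone's role, Elif's statement is true, so Elif is a knight.
Consider Fatima. Suppose Fatima is a knight.
Then no assignment of the remaining roles makes every statement match its speaker's type — contradiction.
So Fatima is a knave.
Consider Amira. Suppose Amira is a knight.
Then Amira's own statement would have to be true, but it can't be — contradiction.
So Amira is a knave.
With that fixed, Emil's statement is true, so Emil is a knight.
With that fixed, Ximena's statement is false, so Ximena is a knave.

Fatima: knave, Amira: knave, Emil: knight, Elif: knight, Ximena: knave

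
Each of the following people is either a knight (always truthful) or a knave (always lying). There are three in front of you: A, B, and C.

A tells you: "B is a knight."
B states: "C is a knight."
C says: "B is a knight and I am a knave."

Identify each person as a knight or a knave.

Consider A. Suppose A is a knight.
Then no assignment of the remaining roles makes every statement match its speaker's type — contradiction.
So A is a knave.
Consider B. Suppose B is a knight.
Then A's statement comes out true, contradicting A being a knave.
So B is a knave.
With that fixed, C's statement is false, so C is a knave.

A: knave, B: knave, C: knave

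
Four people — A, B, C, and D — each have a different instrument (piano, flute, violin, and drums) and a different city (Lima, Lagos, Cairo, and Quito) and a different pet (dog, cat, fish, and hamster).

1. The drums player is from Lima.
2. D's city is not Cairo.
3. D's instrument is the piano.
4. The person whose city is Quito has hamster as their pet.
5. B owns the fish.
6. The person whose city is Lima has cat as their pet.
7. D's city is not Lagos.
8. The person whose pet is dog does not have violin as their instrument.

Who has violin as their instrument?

B

With clues 1–3, D is impossible for the one with instrument violin.
With clues 1–8, A and C are impossible for the one with instrument violin.
That leaves B.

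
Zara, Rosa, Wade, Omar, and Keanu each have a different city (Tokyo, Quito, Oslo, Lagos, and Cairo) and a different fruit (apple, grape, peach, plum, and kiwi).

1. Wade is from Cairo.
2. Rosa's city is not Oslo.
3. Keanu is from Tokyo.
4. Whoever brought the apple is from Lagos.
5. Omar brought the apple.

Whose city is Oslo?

Clue 1 rules out Wade for the one with city Oslo.
With clues 1–2, Rosa is impossible for the one with city Oslo.
With clues 1–3, Keanu is impossible for the one with city Oslo.
With clues 1–5, Omar is impossible for the one with city Oslo.
That leaves Zara.

Zara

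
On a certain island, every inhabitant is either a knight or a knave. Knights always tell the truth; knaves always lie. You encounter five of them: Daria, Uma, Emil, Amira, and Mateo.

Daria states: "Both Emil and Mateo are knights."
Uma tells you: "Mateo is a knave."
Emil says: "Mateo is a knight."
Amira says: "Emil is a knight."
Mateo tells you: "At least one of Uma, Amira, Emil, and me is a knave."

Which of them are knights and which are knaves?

Daria: knight, Uma: knave, Emil: knight, Amira: knight, Mateo: knight

Consider Daria. Suppose Daria is a knave.
Then no assignment of the remaining roles makes every statement match its speaker's type — contradiction.
So Daria is a knight.
Consider Uma. Suppose Uma is a knight.
Then no assignment of the remaining roles makes every statement match its speaker's type — contradiction.
So Uma is a knave.
With that fixed, Mateo's statement is true, so Mateo is a knight.
With that fixed, Emil's statement is true, so Emil is a knight.
With that fixed, Amira's statement is true, so Amira is a knight.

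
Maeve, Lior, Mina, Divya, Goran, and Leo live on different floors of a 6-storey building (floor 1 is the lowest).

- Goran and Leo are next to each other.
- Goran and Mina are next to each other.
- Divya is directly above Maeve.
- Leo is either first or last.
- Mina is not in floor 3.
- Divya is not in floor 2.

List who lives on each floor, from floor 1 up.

From clues 1–2: Goran is in {2,3,4,5}.
From clues 1–3: Maeve is in {1,2,4,5}.
From clues 1–4: Mina is in {3,4}.
From clues 1–5: Mina → floor 4, Goran → floor 5, Leo → floor 6.
From clues 1–6: Lior → floor 1, Maeve → floor 2, Divya → floor 3.

Lior, Maeve, Divya, Mina, Goran, Leo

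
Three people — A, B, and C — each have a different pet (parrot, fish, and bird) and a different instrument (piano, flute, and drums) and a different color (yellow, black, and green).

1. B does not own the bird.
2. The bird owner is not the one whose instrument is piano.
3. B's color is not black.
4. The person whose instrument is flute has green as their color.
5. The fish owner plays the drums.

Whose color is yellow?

B

With clues 1–5, A and C are impossible for the one with color yellow.
That leaves B.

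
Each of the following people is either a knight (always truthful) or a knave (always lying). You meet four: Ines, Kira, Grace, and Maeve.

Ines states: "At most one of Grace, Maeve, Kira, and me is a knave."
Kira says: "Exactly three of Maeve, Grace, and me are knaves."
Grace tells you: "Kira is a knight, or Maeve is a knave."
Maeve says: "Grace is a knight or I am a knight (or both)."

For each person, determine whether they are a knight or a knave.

Ines: knave, Kira: knave, Grace: knave, Maeve: knight

Consider Ines. Suppose Ines is a knight.
Then no assignment of the remaining roles makes every statement match its speaker's type — contradiction.
So Ines is a knave.
Consider Kira. Suppose Kira is a knight.
Then Kira's own statement would have to be true, but it can't be — contradiction.
So Kira is a knave.
Consider Grace. Suppose Grace is a knight.
Then no assignment of the remaining roles makes every statement match its speaker's type — contradiction.
So Grace is a knave.
Consider Maeve. Suppose Maeve is a knave.
Then Kira's statement comes out true, contradicting Kira being a knave.
So Maeve is a knight.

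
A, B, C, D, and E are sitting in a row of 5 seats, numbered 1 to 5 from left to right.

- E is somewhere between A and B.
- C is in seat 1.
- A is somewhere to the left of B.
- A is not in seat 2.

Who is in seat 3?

A

With clues 1–2, C is ruled out for seat 3.
With clues 1–3, B is ruled out for seat 3.
With clues 1–4, D and E are ruled out for seat 3.
So seat 3 is A.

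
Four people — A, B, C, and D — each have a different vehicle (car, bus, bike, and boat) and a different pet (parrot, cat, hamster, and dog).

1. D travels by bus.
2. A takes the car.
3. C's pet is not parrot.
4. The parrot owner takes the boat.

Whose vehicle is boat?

Clue 1 rules out D for the one with vehicle boat.
With clues 1–2, A is impossible for the one with vehicle boat.
With clues 1–4, C is impossible for the one with vehicle boat.
That leaves B.

B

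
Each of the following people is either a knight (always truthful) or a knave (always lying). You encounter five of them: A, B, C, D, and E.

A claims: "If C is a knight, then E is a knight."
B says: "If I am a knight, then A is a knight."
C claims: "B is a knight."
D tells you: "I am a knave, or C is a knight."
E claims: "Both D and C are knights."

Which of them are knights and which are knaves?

Consider A. Suppose A is a knave.
Then whichever role B has, B's statement has the wrong truth value — contradiction.
So A is a knight.
With that fixed, B's statement is true, so B is a knight.
With that fixed, C's statement is true, so C is a knight.
With that fixed, D's statement is true, so D is a knight.
With that fixed, E's statement is true, so E is a knight.

A: knight, B: knight, C: knight, D: knight, E: knight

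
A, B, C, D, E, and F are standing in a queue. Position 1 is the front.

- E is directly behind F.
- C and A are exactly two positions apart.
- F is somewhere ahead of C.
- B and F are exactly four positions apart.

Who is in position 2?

E

With clues 1–3, A, B, C, and D are ruled out for position 2.
With clues 1–4, F is ruled out for position 2.
So position 2 is E.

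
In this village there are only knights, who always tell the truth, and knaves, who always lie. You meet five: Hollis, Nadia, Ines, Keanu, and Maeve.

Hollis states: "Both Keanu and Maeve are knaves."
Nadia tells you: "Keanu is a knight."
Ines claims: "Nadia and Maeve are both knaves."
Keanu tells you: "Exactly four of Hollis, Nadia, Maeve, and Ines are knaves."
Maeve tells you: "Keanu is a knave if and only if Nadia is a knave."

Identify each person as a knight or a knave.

Hollis: knave, Nadia: knave, Ines: knave, Keanu: knave, Maeve: knight

Consider Hollis. Suppose Hollis is a knight.
Then no assignment of the remaining roles makes every statement match its speaker's type — contradiction.
So Hollis is a knave.
Consider Nadia. Suppose Nadia is a knight.
Then no assignment of the remaining roles makes every statement match its speaker's type — contradiction.
So Nadia is a knave.
Consider Ines. Suppose Ines is a knight.
Then no assignment of the remaining roles makes every statement match its speaker's type — contradiction.
So Ines is a knave.
Consider Keanu. Suppose Keanu is a knight.
Then Nadia's statement comes out true, contradicting Nadia being a knave.
So Keanu is a knave.
With that fixed, Maeve's statement is true, so Maeve is a knight.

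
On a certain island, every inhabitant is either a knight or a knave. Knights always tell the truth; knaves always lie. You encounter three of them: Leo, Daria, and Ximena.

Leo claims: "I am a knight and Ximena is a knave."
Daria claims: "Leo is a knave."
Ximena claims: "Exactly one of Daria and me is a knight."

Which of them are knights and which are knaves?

Consider Leo. Suppose Leo is a knave.
Then no assignment of the remaining roles makes every statement match its speaker's type — contradiction.
So Leo is a knight.
With that fixed, Daria's statement is false, so Daria is a knave.
Consider Ximena. Suppose Ximena is a knight.
Then Leo's statement comes out false, contradicting Leo being a knight.
So Ximena is a knave.

Leo: knight, Daria: knave, Ximena: knave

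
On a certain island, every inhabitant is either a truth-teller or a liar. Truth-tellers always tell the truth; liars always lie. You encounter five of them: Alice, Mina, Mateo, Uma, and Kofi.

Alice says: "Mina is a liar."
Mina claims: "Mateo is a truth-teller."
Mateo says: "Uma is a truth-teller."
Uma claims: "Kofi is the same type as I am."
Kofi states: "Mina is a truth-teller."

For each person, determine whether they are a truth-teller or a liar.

Consider Alice. Suppose Alice is a truth-teller.
Then no assignment of the remaining roles makes every statement match its speaker's type — contradiction.
So Alice is a liar.
Consider Mina. Suppose Mina is a liar.
Then Alice's statement comes out true, contradicting Alice being a liar.
So Mina is a truth-teller.
With that fixed, Kofi's statement is true, so Kofi is a truth-teller.
Consider Mateo. Suppose Mateo is a liar.
Then Mina's statement comes out false, contradicting Mina being a truth-teller.
So Mateo is a truth-teller.
Consider Uma. Suppose Uma is a liar.
Then Mateo's statement comes out false, contradicting Mateo being a truth-teller.
So Uma is a truth-teller.

Alice: liar, Mina: truth-teller, Mateo: truth-teller, Uma: truth-teller, Kofi: truth-teller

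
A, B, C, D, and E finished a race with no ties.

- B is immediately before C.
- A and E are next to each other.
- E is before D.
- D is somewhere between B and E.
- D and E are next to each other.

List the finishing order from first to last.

From clue 1: B is in {1,2,3,4}.
From clues 1–2: D is in {1,3,5}.
From clues 1–3: D is in {3,5}.
From clues 1–4: D → place 3, B → place 4, C → place 5.
From clues 1–5: A → place 1, E → place 2.

A, E, D, B, C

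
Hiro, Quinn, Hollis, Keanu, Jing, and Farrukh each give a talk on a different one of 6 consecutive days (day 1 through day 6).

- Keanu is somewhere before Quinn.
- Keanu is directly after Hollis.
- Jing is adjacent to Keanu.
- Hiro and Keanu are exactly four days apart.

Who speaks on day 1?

With clue 1, Quinn is ruled out for day 1.
With clues 1–2, Keanu is ruled out for day 1.
With clues 1–3, Jing is ruled out for day 1.
With clues 1–4, Farrukh and Hiro are ruled out for day 1.
So day 1 is Hollis.

Hollis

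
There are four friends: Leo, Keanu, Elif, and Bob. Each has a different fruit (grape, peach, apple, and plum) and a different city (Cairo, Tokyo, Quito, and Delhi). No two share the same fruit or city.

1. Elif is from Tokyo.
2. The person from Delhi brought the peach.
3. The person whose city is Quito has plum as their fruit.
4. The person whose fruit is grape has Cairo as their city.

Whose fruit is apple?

Elif

With clues 1–4, Bob, Keanu, and Leo are impossible for the one with fruit apple.
That leaves Elif.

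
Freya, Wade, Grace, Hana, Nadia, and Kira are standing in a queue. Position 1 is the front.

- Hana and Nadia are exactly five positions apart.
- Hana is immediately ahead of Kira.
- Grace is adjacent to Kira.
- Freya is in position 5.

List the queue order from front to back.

From clue 1: Hana is in {1,6}.
From clues 1–2: Hana → position 1, Kira → position 2, Nadia → position 6.
From clues 1–3: Grace → position 3.
From clues 1–4: Wade → position 4, Freya → position 5.

Hana, Kira, Grace, Wade, Freya, Nadia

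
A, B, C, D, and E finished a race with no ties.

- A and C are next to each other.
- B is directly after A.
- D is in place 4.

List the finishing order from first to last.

From clues 1–2: A is in {2,3,4}.
From clues 1–3: C → place 1, A → place 2, B → place 3, D → place 4, E → place 5.

C, A, B, D, E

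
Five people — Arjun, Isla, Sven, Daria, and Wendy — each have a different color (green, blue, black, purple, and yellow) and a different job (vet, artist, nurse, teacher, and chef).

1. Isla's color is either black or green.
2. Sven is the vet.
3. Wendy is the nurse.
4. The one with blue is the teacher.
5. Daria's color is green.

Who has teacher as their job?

With clues 1–2, Sven is impossible for the one with job teacher.
With clues 1–3, Wendy is impossible for the one with job teacher.
With clues 1–4, Isla is impossible for the one with job teacher.
With clues 1–5, Daria is impossible for the one with job teacher.
That leaves Arjun.

Arjun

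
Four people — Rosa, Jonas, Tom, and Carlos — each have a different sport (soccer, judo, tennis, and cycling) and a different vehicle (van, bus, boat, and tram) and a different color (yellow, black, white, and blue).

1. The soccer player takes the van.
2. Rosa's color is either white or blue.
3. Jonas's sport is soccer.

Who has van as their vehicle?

With clues 1–3, Carlos, Rosa, and Tom are impossible for the one with vehicle van.
That leaves Jonas.

Jonas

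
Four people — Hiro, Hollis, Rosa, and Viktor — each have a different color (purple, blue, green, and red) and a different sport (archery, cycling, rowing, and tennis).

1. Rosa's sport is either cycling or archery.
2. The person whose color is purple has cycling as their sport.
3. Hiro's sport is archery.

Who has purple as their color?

With clues 1–3, Hiro, Hollis, and Viktor are impossible for the one with color purple.
That leaves Rosa.

Rosa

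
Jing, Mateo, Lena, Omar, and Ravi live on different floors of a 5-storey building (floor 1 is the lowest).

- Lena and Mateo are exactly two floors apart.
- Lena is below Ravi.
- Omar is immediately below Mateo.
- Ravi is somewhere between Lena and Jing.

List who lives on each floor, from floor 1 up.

From clues 1–2: Lena is in {1,2,3,4}.
From clues 1–3: Ravi is in {4,5}.
From clues 1–4: Lena → floor 1, Omar → floor 2, Mateo → floor 3, Ravi → floor 4, Jing → floor 5.

Lena, Omar, Mateo, Ravi, Jing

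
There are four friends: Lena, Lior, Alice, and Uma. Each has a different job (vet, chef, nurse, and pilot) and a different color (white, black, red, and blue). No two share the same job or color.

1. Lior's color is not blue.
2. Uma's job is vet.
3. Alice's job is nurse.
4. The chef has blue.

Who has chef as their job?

Lena

With clues 1–2, Uma is impossible for the one with job chef.
With clues 1–3, Alice is impossible for the one with job chef.
With clues 1–4, Lior is impossible for the one with job chef.
That leaves Lena.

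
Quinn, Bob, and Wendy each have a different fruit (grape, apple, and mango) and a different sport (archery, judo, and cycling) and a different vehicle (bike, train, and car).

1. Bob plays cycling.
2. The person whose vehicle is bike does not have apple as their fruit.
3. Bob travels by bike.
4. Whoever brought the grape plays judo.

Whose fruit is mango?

Bob

With clues 1–4, Quinn and Wendy are impossible for the one with fruit mango.
That leaves Bob.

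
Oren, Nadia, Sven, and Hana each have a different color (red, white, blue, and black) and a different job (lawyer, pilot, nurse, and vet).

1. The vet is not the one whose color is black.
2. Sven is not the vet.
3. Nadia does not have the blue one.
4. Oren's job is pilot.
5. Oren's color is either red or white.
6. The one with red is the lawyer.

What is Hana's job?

With clues 1–4, pilot is impossible for Hana's job.
With clues 1–6, lawyer and nurse are impossible for Hana's job.
That leaves vet.

vet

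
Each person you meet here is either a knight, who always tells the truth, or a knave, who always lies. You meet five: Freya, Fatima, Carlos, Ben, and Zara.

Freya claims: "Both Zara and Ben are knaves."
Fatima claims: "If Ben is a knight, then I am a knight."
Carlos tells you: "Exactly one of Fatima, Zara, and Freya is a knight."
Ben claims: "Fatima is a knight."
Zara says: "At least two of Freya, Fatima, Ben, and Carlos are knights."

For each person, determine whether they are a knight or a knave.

Consider Freya. Suppose Freya is a knight.
Then no assignment of the remaining roles makes every statement match its speaker's type — contradiction.
So Freya is a knave.
Consider Fatima. Suppose Fatima is a knave.
Then no assignment of the remaining roles makes every statement match its speaker's type — contradiction.
So Fatima is a knight.
With that fixed, Ben's statement is true, so Ben is a knight.
With that fixed, Zara's statement is true, so Zara is a knight.
With that fixed, Carlos's statement is false, so Carlos is a knave.

Freya: knave, Fatima: knight, Carlos: knave, Ben: knight, Zara: knight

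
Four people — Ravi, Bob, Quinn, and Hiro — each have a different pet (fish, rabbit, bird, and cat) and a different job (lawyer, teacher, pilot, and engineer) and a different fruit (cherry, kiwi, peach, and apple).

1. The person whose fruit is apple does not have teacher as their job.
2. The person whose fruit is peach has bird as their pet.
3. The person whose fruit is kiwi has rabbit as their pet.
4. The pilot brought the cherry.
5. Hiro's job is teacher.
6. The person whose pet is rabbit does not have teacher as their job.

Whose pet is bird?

Hiro

With clues 1–6, Bob, Quinn, and Ravi are impossible for the one with pet bird.
That leaves Hiro.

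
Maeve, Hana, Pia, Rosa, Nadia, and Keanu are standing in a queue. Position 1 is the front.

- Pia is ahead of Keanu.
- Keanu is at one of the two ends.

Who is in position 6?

Keanu

With clue 1, Pia is ruled out for position 6.
With clues 1–2, Hana, Maeve, Nadia, and Rosa are ruled out for position 6.
So position 6 is Keanu.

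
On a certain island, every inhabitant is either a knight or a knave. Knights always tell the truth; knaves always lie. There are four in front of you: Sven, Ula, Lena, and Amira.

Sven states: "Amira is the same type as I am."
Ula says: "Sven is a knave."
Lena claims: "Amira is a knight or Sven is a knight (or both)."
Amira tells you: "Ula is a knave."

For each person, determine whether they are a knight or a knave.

Sven: knight, Ula: knave, Lena: knight, Amira: knight

Consider Sven. Suppose Sven is a knave.
Then no assignment of the remaining roles makes every statement match its speaker's type — contradiction.
So Sven is a knight.
With that fixed, Ula's statement is false, so Ula is a knave.
With that fixed, Lena's statement is true, so Lena is a knight.
With that fixed, Amira's statement is true, so Amira is a knight.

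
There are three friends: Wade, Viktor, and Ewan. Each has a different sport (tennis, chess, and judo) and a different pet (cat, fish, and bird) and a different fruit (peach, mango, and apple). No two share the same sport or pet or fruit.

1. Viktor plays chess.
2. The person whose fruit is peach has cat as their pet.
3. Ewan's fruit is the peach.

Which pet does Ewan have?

cat

With clues 1–3, bird and fish are impossible for Ewan's pet.
That leaves cat.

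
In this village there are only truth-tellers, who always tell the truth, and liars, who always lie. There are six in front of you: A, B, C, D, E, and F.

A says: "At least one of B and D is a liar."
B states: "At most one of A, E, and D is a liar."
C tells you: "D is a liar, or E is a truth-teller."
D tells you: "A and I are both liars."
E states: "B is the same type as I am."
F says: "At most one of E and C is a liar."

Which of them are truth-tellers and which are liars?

Consider A. Suppose A is a liar.
Then whichever role D has, D's statement has the wrong truth value — contradiction.
So A is a truth-teller.
With that fixed, D's statement is false, so D is a liar.
With that fixed, C's statement is true, so C is a truth-teller.
With that fixed, F's statement is true, so F is a truth-teller.
Consider B. Suppose B is a liar.
Then whichever role E has, E's statement has the wrong truth value — contradiction.
So B is a truth-teller.
Consider E. Suppose E is a liar.
Then B's statement comes out false, contradicting B being a truth-teller.
So E is a truth-teller.

A: truth-teller, B: truth-teller, C: truth-teller, D: liar, E: truth-teller, F: truth-teller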